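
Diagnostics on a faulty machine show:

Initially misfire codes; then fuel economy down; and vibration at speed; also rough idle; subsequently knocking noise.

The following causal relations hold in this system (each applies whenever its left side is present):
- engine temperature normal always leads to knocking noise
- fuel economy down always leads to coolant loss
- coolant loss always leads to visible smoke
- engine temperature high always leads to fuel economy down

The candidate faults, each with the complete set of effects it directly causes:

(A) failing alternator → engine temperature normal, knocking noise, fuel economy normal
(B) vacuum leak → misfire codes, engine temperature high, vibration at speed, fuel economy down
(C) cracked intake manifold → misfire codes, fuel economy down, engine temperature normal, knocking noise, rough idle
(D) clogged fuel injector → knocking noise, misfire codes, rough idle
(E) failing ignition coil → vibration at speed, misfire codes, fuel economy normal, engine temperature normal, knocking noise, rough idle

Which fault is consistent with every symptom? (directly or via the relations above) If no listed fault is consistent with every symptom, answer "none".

Checking each candidate against the observations:
(A) failing alternator — fails on misfire codes, fuel economy down, vibration at speed, rough idle (predicts fuel economy normal, not fuel economy down)
(B) vacuum leak — misfire codes ✓; fuel economy down ✓; vibration at speed ✓; rough idle ✗; knocking noise ✗
(C) cracked intake manifold — misfire codes ✓; fuel economy down ✓; vibration at speed ✗; rough idle ✓; knocking noise ✓
(D) clogged fuel injector — does not account for fuel economy down, vibration at speed
(E) failing ignition coil — fails on fuel economy down (predicts fuel economy normal, not fuel economy down)
Every candidate fails on at least one observation.

none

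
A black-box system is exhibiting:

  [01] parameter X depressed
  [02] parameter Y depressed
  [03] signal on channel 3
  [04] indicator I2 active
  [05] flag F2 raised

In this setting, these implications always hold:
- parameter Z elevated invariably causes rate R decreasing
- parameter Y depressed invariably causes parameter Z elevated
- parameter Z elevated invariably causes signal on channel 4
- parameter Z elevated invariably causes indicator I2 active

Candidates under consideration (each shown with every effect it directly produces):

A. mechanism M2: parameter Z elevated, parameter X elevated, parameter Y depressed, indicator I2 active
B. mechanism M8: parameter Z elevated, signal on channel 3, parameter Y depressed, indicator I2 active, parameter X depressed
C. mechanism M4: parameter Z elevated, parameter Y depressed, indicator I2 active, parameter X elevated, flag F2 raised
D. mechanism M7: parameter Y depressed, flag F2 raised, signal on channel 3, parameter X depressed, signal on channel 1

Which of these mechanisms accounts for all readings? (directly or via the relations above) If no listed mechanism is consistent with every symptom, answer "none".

D

Checking each candidate against the observations:
(A) mechanism M2 — parameter X depressed ✗; parameter Y depressed ✓; signal on channel 3 ✗; indicator I2 active ✓; flag F2 raised ✗
(B) mechanism M8 — parameter X depressed ✓; parameter Y depressed ✓; signal on channel 3 ✓; indicator I2 active ✓; flag F2 raised ✗
(C) mechanism M4 — fails on parameter X depressed, signal on channel 3 (predicts parameter X elevated, not parameter X depressed)
(D) mechanism M7 — accounts for every observation (indicator I2 active via parameter Y depressed → parameter Z elevated → indicator I2 active)
Only (D) is consistent with every observation.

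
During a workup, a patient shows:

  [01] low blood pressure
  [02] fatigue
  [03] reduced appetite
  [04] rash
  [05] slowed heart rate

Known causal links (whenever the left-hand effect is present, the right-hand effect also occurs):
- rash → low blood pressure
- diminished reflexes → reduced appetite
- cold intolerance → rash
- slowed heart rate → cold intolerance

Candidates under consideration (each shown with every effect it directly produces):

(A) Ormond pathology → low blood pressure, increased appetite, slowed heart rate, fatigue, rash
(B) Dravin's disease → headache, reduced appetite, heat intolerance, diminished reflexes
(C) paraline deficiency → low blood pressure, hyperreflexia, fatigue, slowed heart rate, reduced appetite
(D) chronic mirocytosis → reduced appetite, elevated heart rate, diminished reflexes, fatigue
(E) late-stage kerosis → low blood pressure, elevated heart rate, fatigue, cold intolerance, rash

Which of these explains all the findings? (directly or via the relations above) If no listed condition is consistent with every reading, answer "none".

C

Checking each candidate against the observations:
(A) Ormond pathology — fails on reduced appetite (predicts increased appetite, not reduced appetite)
(B) Dravin's disease — low blood pressure ✗; fatigue ✗; reduced appetite ✓; rash ✗; slowed heart rate ✗
(C) paraline deficiency — low blood pressure ✓; fatigue ✓; reduced appetite ✓; rash ✓ (through slowed heart rate → cold intolerance → rash); slowed heart rate ✓
(D) chronic mirocytosis — low blood pressure ✗; fatigue ✓; reduced appetite ✓; rash ✗; slowed heart rate ✗
(E) late-stage kerosis — fails on reduced appetite, slowed heart rate (predicts elevated heart rate, not slowed heart rate)
Only (C) is consistent with every observation.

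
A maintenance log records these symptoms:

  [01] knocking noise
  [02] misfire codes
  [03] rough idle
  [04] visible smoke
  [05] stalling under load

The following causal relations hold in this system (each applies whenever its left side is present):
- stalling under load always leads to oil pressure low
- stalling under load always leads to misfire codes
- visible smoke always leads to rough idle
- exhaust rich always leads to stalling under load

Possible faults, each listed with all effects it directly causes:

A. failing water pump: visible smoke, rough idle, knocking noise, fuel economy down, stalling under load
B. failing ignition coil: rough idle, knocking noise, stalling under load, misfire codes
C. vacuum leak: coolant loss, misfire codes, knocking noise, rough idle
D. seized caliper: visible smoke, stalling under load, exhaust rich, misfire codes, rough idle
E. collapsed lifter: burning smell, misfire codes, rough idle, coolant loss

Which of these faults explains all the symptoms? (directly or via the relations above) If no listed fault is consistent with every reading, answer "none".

A

Testing each hypothesis:
(A) failing water pump — accounts for every observation (misfire codes via stalling under load → misfire codes)
(B) failing ignition coil — does not account for visible smoke
(C) vacuum leak — knocking noise match; misfire codes match; rough idle match; visible smoke miss; stalling under load miss
(D) seized caliper — does not account for knocking noise
(E) collapsed lifter — does not account for knocking noise, visible smoke, stalling under load
Only (A) is consistent with every observation.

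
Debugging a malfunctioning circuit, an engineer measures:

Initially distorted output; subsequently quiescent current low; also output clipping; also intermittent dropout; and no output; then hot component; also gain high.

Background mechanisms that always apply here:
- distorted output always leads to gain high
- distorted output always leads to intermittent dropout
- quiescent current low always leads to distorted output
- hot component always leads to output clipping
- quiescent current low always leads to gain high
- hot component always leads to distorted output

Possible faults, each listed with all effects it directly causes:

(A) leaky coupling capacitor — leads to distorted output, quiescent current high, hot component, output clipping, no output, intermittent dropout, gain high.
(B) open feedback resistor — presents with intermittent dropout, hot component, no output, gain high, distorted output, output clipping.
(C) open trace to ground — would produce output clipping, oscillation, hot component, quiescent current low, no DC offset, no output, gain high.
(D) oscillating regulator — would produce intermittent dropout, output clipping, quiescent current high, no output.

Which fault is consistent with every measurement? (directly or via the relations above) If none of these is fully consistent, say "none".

Checking each candidate against the observations:
(A) leaky coupling capacitor — fails on quiescent current low (predicts quiescent current high, not quiescent current low)
(B) open feedback resistor — does not account for quiescent current low
(C) open trace to ground — accounts for every observation (distorted output via quiescent current low → distorted output)
(D) oscillating regulator — fails on distorted output, quiescent current low, hot component, gain high (predicts quiescent current high, not quiescent current low)
Only (C) is consistent with every observation.

C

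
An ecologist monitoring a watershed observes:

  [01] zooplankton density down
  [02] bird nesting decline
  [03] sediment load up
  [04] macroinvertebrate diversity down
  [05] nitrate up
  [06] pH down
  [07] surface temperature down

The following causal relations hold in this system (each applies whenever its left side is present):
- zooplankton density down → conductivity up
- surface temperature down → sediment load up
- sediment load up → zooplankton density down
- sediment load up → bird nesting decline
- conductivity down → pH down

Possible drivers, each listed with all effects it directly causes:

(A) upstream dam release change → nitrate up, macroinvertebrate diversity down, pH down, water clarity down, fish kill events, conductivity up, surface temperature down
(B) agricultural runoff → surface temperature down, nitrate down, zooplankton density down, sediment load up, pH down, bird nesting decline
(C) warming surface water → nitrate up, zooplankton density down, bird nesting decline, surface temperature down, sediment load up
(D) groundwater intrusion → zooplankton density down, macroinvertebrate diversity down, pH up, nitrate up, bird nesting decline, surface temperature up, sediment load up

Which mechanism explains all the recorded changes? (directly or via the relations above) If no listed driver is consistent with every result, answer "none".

A

For each candidate, compare predicted effects to what was observed:
(A) upstream dam release change — accounts for every observation (zooplankton density down by surface temperature down → sediment load up → zooplankton density down)
(B) agricultural runoff — zooplankton density down +; bird nesting decline +; sediment load up +; macroinvertebrate diversity down -; nitrate up -; pH down +; surface temperature down +
(C) warming surface water — zooplankton density down +; bird nesting decline +; sediment load up +; macroinvertebrate diversity down -; nitrate up +; pH down -; surface temperature down +
(D) groundwater intrusion — zooplankton density down +; bird nesting decline +; sediment load up +; macroinvertebrate diversity down +; nitrate up +; pH down -; surface temperature down -
Only (A) is consistent with every observation.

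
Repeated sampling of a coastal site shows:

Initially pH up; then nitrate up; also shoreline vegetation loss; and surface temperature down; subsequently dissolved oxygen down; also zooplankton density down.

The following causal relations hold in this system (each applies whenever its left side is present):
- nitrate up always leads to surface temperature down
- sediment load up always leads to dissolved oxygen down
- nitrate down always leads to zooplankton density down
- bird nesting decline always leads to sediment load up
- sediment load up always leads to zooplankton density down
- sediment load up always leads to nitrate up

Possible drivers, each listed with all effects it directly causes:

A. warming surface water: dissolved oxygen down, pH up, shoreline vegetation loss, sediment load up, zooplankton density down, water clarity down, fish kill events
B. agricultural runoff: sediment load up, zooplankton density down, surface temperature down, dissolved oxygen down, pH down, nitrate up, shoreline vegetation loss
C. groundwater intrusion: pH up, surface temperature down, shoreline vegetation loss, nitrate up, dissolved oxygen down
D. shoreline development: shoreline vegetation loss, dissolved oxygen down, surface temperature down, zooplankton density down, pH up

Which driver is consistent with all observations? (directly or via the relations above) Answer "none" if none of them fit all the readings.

Checking each candidate against the observations:
(A) warming surface water — pH up +; nitrate up + (by sediment load up → nitrate up); shoreline vegetation loss +; surface temperature down + (by sediment load up → nitrate up → surface temperature down); dissolved oxygen down +; zooplankton density down +
(B) agricultural runoff — pH up -; nitrate up +; shoreline vegetation loss +; surface temperature down +; dissolved oxygen down +; zooplankton density down +
(C) groundwater intrusion — pH up +; nitrate up +; shoreline vegetation loss +; surface temperature down +; dissolved oxygen down +; zooplankton density down -
(D) shoreline development — does not account for nitrate up
Only (A) is consistent with every observation.

A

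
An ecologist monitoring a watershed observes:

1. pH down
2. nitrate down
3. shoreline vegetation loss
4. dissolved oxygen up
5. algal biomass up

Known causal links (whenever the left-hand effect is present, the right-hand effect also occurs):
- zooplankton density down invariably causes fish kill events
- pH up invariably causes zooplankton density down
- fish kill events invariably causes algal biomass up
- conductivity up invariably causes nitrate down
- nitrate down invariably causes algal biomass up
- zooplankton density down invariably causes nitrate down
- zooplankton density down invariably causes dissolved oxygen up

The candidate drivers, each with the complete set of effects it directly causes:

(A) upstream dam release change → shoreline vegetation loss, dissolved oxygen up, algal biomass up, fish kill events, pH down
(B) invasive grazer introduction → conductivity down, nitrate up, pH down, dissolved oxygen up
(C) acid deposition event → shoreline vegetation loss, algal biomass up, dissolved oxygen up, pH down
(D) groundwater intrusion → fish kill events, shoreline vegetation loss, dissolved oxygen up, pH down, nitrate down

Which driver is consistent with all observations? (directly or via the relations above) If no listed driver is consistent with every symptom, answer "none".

D

Checking each candidate against the observations:
(A) upstream dam release change — pH down yes; nitrate down NO; shoreline vegetation loss yes; dissolved oxygen up yes; algal biomass up yes
(B) invasive grazer introduction — pH down yes; nitrate down NO; shoreline vegetation loss NO; dissolved oxygen up yes; algal biomass up NO
(C) acid deposition event — does not account for nitrate down
(D) groundwater intrusion — pH down yes; nitrate down yes; shoreline vegetation loss yes; dissolved oxygen up yes; algal biomass up yes (by fish kill events → algal biomass up)
(D) is the only candidate with no mismatches.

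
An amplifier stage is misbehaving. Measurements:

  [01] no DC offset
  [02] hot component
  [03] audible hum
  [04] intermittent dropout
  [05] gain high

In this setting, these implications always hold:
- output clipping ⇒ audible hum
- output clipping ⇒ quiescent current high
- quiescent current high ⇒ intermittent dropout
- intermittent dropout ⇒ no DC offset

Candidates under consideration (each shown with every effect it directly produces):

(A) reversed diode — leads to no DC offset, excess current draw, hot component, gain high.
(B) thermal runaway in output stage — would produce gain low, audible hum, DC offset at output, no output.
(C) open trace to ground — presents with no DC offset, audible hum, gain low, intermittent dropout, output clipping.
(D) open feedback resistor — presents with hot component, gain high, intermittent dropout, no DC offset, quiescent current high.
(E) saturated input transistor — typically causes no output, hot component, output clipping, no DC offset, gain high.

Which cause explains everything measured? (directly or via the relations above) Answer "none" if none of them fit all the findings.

Testing each hypothesis:
(A) reversed diode — no DC offset ✓; hot component ✓; audible hum ✗; intermittent dropout ✗; gain high ✓
(B) thermal runaway in output stage — fails on no DC offset, hot component, intermittent dropout, gain high (predicts DC offset at output, not no DC offset; predicts gain low, not gain high)
(C) open trace to ground — no DC offset ✓; hot component ✗; audible hum ✓; intermittent dropout ✓; gain high ✗
(D) open feedback resistor — no DC offset ✓; hot component ✓; audible hum ✗; intermittent dropout ✓; gain high ✓
(E) saturated input transistor — accounts for every observation (audible hum by output clipping → audible hum)
(E) is the only candidate with no mismatches.

E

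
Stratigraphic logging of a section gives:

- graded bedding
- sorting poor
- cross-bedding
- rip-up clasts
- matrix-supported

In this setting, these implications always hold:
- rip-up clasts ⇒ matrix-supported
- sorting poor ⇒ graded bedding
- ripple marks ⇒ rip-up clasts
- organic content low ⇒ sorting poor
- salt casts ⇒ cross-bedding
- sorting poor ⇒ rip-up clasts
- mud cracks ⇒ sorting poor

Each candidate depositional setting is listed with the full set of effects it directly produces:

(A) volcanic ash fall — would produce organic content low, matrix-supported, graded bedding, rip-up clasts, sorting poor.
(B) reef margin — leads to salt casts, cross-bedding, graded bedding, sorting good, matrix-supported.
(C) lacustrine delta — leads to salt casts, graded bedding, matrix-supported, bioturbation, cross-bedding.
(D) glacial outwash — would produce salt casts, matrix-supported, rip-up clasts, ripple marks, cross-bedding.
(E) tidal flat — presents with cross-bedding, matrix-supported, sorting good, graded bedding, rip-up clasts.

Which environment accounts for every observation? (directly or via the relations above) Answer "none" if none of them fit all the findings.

Per-candidate check:
(A) volcanic ash fall — does not account for cross-bedding
(B) reef margin — graded bedding ✓; sorting poor ✗; cross-bedding ✓; rip-up clasts ✗; matrix-supported ✓
(C) lacustrine delta — graded bedding ✓; sorting poor ✗; cross-bedding ✓; rip-up clasts ✗; matrix-supported ✓
(D) glacial outwash — does not account for graded bedding, sorting poor
(E) tidal flat — fails on sorting poor (predicts sorting good, not sorting poor)
None of the listed candidates fits everything.

none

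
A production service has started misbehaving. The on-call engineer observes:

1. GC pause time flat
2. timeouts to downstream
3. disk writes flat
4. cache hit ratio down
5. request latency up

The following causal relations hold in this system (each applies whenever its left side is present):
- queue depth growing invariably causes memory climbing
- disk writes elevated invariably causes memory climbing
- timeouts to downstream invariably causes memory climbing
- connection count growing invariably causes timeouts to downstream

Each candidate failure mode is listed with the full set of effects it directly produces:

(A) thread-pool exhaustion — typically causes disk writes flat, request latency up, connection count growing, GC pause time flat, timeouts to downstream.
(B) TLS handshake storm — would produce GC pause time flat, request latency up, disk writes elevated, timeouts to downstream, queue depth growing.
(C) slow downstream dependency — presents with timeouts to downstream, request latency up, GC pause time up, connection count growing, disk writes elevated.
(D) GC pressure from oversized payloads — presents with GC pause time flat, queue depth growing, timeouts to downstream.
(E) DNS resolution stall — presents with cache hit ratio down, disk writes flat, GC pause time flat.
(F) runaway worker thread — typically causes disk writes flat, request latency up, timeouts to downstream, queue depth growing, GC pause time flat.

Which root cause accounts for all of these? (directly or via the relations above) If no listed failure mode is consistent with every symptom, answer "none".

none

For each candidate, compare predicted effects to what was observed:
(A) thread-pool exhaustion — GC pause time flat +; timeouts to downstream +; disk writes flat +; cache hit ratio down -; request latency up +
(B) TLS handshake storm — fails on disk writes flat, cache hit ratio down (predicts disk writes elevated, not disk writes flat)
(C) slow downstream dependency — GC pause time flat -; timeouts to downstream +; disk writes flat -; cache hit ratio down -; request latency up +
(D) GC pressure from oversized payloads — GC pause time flat +; timeouts to downstream +; disk writes flat -; cache hit ratio down -; request latency up -
(E) DNS resolution stall — GC pause time flat +; timeouts to downstream -; disk writes flat +; cache hit ratio down +; request latency up -
(F) runaway worker thread — GC pause time flat +; timeouts to downstream +; disk writes flat +; cache hit ratio down -; request latency up +
Every candidate fails on at least one observation.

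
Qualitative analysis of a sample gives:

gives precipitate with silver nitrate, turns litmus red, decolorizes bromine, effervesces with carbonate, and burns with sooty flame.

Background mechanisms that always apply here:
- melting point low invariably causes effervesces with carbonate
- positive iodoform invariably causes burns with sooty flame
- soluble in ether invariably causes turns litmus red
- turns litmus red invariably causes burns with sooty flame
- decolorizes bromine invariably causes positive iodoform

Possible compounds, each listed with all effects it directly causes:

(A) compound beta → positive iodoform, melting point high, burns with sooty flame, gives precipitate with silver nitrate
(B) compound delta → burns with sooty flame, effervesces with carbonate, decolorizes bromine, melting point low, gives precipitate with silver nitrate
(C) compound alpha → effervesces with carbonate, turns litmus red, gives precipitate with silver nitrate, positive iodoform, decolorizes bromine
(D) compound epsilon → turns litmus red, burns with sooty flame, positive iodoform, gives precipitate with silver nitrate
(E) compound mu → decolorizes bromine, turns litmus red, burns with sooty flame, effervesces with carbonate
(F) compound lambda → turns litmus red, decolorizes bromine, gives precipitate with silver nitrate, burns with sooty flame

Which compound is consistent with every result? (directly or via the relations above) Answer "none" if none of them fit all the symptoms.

Testing each hypothesis:
(A) compound beta — does not account for turns litmus red, decolorizes bromine, effervesces with carbonate
(B) compound delta — gives precipitate with silver nitrate +; turns litmus red -; decolorizes bromine +; effervesces with carbonate +; burns with sooty flame +
(C) compound alpha — accounts for every observation (burns with sooty flame through turns litmus red → burns with sooty flame)
(D) compound epsilon — gives precipitate with silver nitrate +; turns litmus red +; decolorizes bromine -; effervesces with carbonate -; burns with sooty flame +
(E) compound mu — does not account for gives precipitate with silver nitrate
(F) compound lambda — does not account for effervesces with carbonate
(C) is the only candidate with no mismatches.

C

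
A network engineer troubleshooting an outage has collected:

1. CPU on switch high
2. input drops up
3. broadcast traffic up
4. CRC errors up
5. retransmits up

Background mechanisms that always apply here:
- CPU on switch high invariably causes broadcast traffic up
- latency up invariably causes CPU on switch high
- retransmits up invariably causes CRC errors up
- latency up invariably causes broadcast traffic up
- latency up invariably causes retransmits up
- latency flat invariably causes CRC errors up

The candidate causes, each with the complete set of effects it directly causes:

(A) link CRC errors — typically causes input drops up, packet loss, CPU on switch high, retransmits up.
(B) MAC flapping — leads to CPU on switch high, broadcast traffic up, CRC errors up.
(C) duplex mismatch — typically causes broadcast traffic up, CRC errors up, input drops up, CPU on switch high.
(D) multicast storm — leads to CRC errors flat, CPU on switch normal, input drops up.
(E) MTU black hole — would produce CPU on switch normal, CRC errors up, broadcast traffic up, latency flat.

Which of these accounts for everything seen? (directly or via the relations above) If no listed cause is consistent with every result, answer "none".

A

Checking each candidate against the observations:
(A) link CRC errors — accounts for every observation (broadcast traffic up via CPU on switch high → broadcast traffic up)
(B) MAC flapping — CPU on switch high match; input drops up miss; broadcast traffic up match; CRC errors up match; retransmits up miss
(C) duplex mismatch — CPU on switch high match; input drops up match; broadcast traffic up match; CRC errors up match; retransmits up miss
(D) multicast storm — fails on CPU on switch high, broadcast traffic up, CRC errors up, retransmits up (predicts CPU on switch normal, not CPU on switch high; predicts CRC errors flat, not CRC errors up)
(E) MTU black hole — fails on CPU on switch high, input drops up, retransmits up (predicts CPU on switch normal, not CPU on switch high)
(A) is the only candidate with no mismatches.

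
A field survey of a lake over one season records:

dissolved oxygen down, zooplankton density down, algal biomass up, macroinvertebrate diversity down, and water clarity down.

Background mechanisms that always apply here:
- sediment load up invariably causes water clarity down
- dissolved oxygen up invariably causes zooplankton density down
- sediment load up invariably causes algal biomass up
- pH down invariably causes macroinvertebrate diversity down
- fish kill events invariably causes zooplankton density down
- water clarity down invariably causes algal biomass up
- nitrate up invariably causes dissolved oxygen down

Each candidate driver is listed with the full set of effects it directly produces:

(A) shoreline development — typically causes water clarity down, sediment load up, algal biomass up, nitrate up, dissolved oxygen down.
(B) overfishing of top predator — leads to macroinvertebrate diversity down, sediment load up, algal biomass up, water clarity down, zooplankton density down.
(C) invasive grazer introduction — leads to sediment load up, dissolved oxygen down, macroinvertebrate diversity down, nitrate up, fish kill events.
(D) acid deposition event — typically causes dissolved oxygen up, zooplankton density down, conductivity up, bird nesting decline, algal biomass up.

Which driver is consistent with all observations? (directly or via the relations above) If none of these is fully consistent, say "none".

Testing each hypothesis:
(A) shoreline development — dissolved oxygen down ✓; zooplankton density down ✗; algal biomass up ✓; macroinvertebrate diversity down ✗; water clarity down ✓
(B) overfishing of top predator — dissolved oxygen down ✗; zooplankton density down ✓; algal biomass up ✓; macroinvertebrate diversity down ✓; water clarity down ✓
(C) invasive grazer introduction — accounts for every observation (zooplankton density down by fish kill events → zooplankton density down)
(D) acid deposition event — dissolved oxygen down ✗; zooplankton density down ✓; algal biomass up ✓; macroinvertebrate diversity down ✗; water clarity down ✗
(C) is the only candidate with no mismatches.

C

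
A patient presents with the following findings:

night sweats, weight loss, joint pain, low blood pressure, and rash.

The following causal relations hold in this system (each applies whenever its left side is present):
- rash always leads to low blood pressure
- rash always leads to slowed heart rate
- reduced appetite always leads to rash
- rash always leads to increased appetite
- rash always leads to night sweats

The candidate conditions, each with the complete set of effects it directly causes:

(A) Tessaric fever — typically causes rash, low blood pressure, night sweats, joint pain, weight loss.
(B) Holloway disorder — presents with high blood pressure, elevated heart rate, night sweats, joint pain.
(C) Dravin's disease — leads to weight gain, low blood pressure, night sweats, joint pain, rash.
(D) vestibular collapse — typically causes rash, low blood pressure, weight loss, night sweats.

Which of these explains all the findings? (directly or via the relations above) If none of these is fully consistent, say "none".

Testing each hypothesis:
(A) Tessaric fever — night sweats match; weight loss match; joint pain match; low blood pressure match; rash match
(B) Holloway disorder — fails on weight loss, low blood pressure, rash (predicts high blood pressure, not low blood pressure)
(C) Dravin's disease — fails on weight loss (predicts weight gain, not weight loss)
(D) vestibular collapse — night sweats match; weight loss match; joint pain miss; low blood pressure match; rash match
(A) is the only candidate with no mismatches.

A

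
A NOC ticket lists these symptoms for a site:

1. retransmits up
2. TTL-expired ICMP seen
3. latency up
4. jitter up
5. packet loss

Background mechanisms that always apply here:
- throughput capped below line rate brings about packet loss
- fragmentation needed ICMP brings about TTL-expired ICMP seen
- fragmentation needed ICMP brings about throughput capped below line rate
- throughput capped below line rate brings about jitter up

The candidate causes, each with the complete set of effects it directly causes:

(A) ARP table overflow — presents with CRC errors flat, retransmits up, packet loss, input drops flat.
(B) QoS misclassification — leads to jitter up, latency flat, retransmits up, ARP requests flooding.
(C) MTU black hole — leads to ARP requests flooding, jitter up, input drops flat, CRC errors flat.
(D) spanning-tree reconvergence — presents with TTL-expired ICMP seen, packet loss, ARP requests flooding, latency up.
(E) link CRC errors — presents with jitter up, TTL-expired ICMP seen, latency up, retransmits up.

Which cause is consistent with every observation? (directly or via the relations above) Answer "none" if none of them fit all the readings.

Checking each candidate against the observations:
(A) ARP table overflow — does not account for TTL-expired ICMP seen, latency up, jitter up
(B) QoS misclassification — fails on TTL-expired ICMP seen, latency up, packet loss (predicts latency flat, not latency up)
(C) MTU black hole — retransmits up miss; TTL-expired ICMP seen miss; latency up miss; jitter up match; packet loss miss
(D) spanning-tree reconvergence — does not account for retransmits up, jitter up
(E) link CRC errors — does not account for packet loss
None of the listed candidates fits everything.

none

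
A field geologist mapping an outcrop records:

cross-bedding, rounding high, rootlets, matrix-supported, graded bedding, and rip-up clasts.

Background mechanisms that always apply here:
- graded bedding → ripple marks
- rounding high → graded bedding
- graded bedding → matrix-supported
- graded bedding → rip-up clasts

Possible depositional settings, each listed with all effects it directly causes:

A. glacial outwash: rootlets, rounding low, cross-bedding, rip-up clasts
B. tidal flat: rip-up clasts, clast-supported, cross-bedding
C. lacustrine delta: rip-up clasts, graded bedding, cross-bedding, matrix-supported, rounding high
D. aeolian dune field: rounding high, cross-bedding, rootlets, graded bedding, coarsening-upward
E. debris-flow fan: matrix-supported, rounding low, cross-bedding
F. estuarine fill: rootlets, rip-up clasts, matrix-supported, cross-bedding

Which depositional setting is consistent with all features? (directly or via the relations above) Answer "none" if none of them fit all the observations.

Per-candidate check:
(A) glacial outwash — fails on rounding high, matrix-supported, graded bedding (predicts rounding low, not rounding high)
(B) tidal flat — cross-bedding ✓; rounding high ✗; rootlets ✗; matrix-supported ✗; graded bedding ✗; rip-up clasts ✓
(C) lacustrine delta — cross-bedding ✓; rounding high ✓; rootlets ✗; matrix-supported ✓; graded bedding ✓; rip-up clasts ✓
(D) aeolian dune field — cross-bedding ✓; rounding high ✓; rootlets ✓; matrix-supported ✓ (via graded bedding → matrix-supported); graded bedding ✓; rip-up clasts ✓ (via graded bedding → rip-up clasts)
(E) debris-flow fan — cross-bedding ✓; rounding high ✗; rootlets ✗; matrix-supported ✓; graded bedding ✗; rip-up clasts ✗
(F) estuarine fill — does not account for rounding high, graded bedding
(D) alone accounts for all the evidence.

D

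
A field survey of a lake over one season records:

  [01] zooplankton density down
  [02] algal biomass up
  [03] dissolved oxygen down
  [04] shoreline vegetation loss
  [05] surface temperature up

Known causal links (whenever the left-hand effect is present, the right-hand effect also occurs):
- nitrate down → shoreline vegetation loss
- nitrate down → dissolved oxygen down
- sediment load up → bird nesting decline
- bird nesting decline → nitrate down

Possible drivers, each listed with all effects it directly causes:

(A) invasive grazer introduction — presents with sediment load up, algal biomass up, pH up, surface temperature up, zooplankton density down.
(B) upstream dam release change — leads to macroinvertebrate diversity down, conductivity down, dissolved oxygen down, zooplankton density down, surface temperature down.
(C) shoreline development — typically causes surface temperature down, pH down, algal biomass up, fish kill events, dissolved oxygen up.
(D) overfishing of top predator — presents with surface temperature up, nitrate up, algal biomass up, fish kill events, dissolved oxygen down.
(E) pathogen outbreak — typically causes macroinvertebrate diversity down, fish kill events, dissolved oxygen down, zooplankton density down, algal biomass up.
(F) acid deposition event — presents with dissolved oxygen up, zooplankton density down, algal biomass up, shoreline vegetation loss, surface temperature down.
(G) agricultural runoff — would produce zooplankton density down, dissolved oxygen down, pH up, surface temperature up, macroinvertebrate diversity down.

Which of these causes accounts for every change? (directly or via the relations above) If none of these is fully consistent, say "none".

A

For each candidate, compare predicted effects to what was observed:
(A) invasive grazer introduction — accounts for every observation (dissolved oxygen down by sediment load up → bird nesting decline → nitrate down → dissolved oxygen down)
(B) upstream dam release change — zooplankton density down ✓; algal biomass up ✗; dissolved oxygen down ✓; shoreline vegetation loss ✗; surface temperature up ✗
(C) shoreline development — zooplankton density down ✗; algal biomass up ✓; dissolved oxygen down ✗; shoreline vegetation loss ✗; surface temperature up ✗
(D) overfishing of top predator — zooplankton density down ✗; algal biomass up ✓; dissolved oxygen down ✓; shoreline vegetation loss ✗; surface temperature up ✓
(E) pathogen outbreak — zooplankton density down ✓; algal biomass up ✓; dissolved oxygen down ✓; shoreline vegetation loss ✗; surface temperature up ✗
(F) acid deposition event — fails on dissolved oxygen down, surface temperature up (predicts dissolved oxygen up, not dissolved oxygen down; predicts surface temperature down, not surface temperature up)
(G) agricultural runoff — zooplankton density down ✓; algal biomass up ✗; dissolved oxygen down ✓; shoreline vegetation loss ✗; surface temperature up ✓
(A) alone accounts for all the evidence.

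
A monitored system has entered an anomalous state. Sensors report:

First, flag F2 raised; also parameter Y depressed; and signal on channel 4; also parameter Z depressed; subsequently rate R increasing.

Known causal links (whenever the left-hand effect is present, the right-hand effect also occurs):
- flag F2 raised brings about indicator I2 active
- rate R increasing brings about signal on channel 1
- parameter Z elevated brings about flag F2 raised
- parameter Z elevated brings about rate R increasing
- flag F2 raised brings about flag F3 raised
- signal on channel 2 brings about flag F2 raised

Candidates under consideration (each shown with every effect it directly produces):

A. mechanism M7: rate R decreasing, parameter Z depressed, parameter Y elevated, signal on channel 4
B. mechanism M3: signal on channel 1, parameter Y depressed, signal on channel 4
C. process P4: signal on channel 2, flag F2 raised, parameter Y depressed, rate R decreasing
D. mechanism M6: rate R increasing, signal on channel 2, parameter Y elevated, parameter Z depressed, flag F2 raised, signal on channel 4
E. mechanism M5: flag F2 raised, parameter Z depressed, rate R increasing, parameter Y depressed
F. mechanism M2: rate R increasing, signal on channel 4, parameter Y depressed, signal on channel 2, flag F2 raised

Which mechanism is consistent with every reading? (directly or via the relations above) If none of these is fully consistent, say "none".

For each candidate, compare predicted effects to what was observed:
(A) mechanism M7 — flag F2 raised ✗; parameter Y depressed ✗; signal on channel 4 ✓; parameter Z depressed ✓; rate R increasing ✗
(B) mechanism M3 — flag F2 raised ✗; parameter Y depressed ✓; signal on channel 4 ✓; parameter Z depressed ✗; rate R increasing ✗
(C) process P4 — flag F2 raised ✓; parameter Y depressed ✓; signal on channel 4 ✗; parameter Z depressed ✗; rate R increasing ✗
(D) mechanism M6 — fails on parameter Y depressed (predicts parameter Y elevated, not parameter Y depressed)
(E) mechanism M5 — does not account for signal on channel 4
(F) mechanism M2 — flag F2 raised ✓; parameter Y depressed ✓; signal on channel 4 ✓; parameter Z depressed ✗; rate R increasing ✓
Every candidate fails on at least one observation.

none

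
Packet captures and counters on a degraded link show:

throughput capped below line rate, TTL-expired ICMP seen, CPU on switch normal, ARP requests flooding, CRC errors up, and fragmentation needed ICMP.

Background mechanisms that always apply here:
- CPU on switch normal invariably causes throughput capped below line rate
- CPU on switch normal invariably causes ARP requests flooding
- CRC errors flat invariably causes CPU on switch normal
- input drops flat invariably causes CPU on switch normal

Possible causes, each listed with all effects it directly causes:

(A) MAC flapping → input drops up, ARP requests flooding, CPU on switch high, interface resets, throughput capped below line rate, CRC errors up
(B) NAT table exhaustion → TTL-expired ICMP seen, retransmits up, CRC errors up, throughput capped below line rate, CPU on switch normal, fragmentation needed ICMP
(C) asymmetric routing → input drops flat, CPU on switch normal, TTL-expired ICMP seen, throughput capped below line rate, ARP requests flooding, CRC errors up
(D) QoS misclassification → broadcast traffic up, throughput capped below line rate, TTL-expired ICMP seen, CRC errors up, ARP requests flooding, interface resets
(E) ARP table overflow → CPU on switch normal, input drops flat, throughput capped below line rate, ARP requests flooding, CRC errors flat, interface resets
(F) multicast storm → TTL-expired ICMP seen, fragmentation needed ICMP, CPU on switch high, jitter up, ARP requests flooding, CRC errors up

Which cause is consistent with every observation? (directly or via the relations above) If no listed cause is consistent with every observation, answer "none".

B

Testing each hypothesis:
(A) MAC flapping — fails on TTL-expired ICMP seen, CPU on switch normal, fragmentation needed ICMP (predicts CPU on switch high, not CPU on switch normal)
(B) NAT table exhaustion — throughput capped below line rate yes; TTL-expired ICMP seen yes; CPU on switch normal yes; ARP requests flooding yes (via CPU on switch normal → ARP requests flooding); CRC errors up yes; fragmentation needed ICMP yes
(C) asymmetric routing — throughput capped below line rate yes; TTL-expired ICMP seen yes; CPU on switch normal yes; ARP requests flooding yes; CRC errors up yes; fragmentation needed ICMP NO
(D) QoS misclassification — throughput capped below line rate yes; TTL-expired ICMP seen yes; CPU on switch normal NO; ARP requests flooding yes; CRC errors up yes; fragmentation needed ICMP NO
(E) ARP table overflow — throughput capped below line rate yes; TTL-expired ICMP seen NO; CPU on switch normal yes; ARP requests flooding yes; CRC errors up NO; fragmentation needed ICMP NO
(F) multicast storm — throughput capped below line rate NO; TTL-expired ICMP seen yes; CPU on switch normal NO; ARP requests flooding yes; CRC errors up yes; fragmentation needed ICMP yes
(B) is the only candidate with no mismatches.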